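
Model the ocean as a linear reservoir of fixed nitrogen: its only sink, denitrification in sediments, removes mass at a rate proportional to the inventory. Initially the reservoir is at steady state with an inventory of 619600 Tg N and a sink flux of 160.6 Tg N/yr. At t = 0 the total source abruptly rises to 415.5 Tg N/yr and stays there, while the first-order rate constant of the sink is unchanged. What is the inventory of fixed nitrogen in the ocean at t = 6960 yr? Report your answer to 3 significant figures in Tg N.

1.44×10^6 Tg N

The sink rate constant is k = F₀/M₀ = 160.6/619600 = 0.0002592 yr⁻¹.
Solving dM/dt = F₁ − kM with M(0) = M₀ gives M(t) = F₁/k + (M₀ − F₁/k)·e^(−kt).
F₁/k = 415.5/0.0002592 = 1.6030×10^6 Tg N; kt = 0.0002592 × 6960 = 1.804, e^(−kt) = 0.1646.
M(6960) = 1.6030×10^6 + (619600 − 1.6030×10^6) × 0.1646 = 1.6030×10^6 − 161900 = 1.4411×10^6 Tg N.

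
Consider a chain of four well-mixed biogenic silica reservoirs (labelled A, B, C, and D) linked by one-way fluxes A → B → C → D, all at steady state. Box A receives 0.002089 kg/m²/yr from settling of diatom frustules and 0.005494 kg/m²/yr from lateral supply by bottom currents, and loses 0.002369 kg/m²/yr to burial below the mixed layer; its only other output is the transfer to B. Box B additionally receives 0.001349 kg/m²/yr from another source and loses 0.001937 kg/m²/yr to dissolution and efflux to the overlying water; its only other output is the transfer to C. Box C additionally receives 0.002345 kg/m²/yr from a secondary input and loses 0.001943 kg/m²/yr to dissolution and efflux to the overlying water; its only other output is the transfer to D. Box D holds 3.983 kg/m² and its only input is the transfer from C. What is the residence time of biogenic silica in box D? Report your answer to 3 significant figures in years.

792 yr

Box A: F(A→B) = (0.002089 + 0.005494) − 0.002369 = 0.0052140 kg/m²/yr.
Box B: F(B→C) = (0.0052140 + 0.001349) − 0.001937 = 0.0046260 kg/m²/yr.
Box C: F(C→D) = (0.0046260 + 0.002345) − 0.001943 = 0.0050280 kg/m²/yr.
Box D throughput = its input = 0.0050280 kg/m²/yr; τ = 3.983 / 0.0050280 = 792.2 yr.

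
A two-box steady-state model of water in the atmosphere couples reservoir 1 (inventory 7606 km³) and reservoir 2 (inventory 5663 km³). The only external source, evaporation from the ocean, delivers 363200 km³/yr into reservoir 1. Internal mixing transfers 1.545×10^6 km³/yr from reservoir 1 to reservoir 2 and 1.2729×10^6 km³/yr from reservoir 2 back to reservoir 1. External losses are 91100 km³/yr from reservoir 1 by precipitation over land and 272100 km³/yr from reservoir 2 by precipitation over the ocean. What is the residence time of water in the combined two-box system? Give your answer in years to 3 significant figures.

0.0365 yr

For the system as a whole, the A↔B exchange is internal and contributes nothing to the throughput; only the external sinks remove mass.
M_total = 7606 + 5663 = 13269 km³.
ΣF_external_out = 91100 + 272100 = 363200 km³/yr.
τ = M_total / ΣF_ext = 13269 / 363200 = 0.03653 yr.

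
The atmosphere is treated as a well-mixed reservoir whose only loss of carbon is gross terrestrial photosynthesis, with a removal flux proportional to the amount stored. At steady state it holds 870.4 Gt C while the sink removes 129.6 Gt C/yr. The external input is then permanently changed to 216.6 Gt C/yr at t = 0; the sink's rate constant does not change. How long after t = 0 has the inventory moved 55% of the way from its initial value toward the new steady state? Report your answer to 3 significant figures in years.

τ = M₀/F₀ = 870.4/129.6 = 6.716 yr.
The remaining gap fraction is e^(−t/τ); 55% covered ⇒ e^(−t/τ) = 0.450.
t = −τ ln(0.450) = 6.716 × 0.7985 = 5.363 yr.

5.36 yr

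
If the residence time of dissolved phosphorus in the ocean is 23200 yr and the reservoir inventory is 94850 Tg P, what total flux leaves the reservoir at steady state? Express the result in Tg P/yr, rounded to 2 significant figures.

4.1 Tg P/yr

F = M / τ = 94850 / 23200 = 4.088 Tg P/yr.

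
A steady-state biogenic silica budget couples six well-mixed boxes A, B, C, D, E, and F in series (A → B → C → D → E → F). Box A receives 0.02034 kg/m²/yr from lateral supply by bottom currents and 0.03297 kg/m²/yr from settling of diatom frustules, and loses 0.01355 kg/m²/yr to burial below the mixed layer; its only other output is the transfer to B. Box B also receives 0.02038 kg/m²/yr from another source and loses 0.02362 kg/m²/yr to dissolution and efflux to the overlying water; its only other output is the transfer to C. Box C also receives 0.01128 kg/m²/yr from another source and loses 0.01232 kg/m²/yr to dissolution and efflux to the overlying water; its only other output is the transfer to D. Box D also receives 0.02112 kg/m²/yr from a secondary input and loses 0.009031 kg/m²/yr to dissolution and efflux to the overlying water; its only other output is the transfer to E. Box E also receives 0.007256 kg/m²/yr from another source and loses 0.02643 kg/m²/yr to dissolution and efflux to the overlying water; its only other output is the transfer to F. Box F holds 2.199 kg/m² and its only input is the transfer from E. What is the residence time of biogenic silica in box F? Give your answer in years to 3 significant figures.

77.4 yr

Box A: F(A→B) = (0.02034 + 0.03297) − 0.01355 = 0.039760 kg/m²/yr.
Box B: F(B→C) = (0.039760 + 0.02038) − 0.02362 = 0.036520 kg/m²/yr.
Box C: F(C→D) = (0.036520 + 0.01128) − 0.01232 = 0.035480 kg/m²/yr.
Box D: F(D→E) = (0.035480 + 0.02112) − 0.009031 = 0.047569 kg/m²/yr.
Box E: F(E→F) = (0.047569 + 0.007256) − 0.02643 = 0.028395 kg/m²/yr.
Box F throughput = its input = 0.028395 kg/m²/yr; τ = 2.199 / 0.028395 = 77.44 yr.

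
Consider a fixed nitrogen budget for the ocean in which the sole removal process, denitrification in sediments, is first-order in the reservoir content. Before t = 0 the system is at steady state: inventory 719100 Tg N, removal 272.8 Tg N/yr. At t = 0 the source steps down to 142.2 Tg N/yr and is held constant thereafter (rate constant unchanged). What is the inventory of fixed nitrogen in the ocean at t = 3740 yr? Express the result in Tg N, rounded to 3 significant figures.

τ = M₀/F₀ = 719100/272.8 = 2636 yr; rate constant k = 1/τ.
New steady state M_∞ = F₁/k = F₁·τ = 142.2 × 2636 = 374840 Tg N.
M(t) = M_∞ + (M₀ − M_∞)·e^(−t/τ); t/τ = 3740/2636 = 1.419, so e^(−t/τ) = 0.2420.
M(t) = 374840 + 344300 × 0.2420 = 458150 Tg N.

458000 Tg N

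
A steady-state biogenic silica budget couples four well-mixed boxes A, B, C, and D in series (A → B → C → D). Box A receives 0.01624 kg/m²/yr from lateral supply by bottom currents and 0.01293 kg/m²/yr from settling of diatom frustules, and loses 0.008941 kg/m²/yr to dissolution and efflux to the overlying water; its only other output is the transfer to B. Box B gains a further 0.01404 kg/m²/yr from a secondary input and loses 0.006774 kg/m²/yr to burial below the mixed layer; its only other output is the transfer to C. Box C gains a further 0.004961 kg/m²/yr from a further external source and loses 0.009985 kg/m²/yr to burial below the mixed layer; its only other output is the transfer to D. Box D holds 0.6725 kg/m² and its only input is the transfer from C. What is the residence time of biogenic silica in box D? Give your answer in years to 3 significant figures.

29.9 yr

Box A: F(A→B) = (0.01624 + 0.01293) − 0.008941 = 0.020229 kg/m²/yr.
Box B: F(B→C) = (0.020229 + 0.01404) − 0.006774 = 0.027495 kg/m²/yr.
Box C: F(C→D) = (0.027495 + 0.004961) − 0.009985 = 0.022471 kg/m²/yr.
Box D throughput = its input = 0.022471 kg/m²/yr; τ = 0.6725 / 0.022471 = 29.93 yr.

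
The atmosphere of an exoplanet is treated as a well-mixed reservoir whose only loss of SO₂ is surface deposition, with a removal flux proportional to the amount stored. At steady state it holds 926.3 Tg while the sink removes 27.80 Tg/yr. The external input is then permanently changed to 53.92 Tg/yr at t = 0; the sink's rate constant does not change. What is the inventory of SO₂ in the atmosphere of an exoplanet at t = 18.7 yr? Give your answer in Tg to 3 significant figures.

1300 Tg

τ = M₀/F₀ = 926.3/27.80 = 33.32 yr; rate constant k = 1/τ.
New steady state M_∞ = F₁/k = F₁·τ = 53.92 × 33.32 = 1796.6 Tg.
M(t) = M_∞ + (M₀ − M_∞)·e^(−t/τ); t/τ = 18.7/33.32 = 0.5612, so e^(−t/τ) = 0.5705.
M(t) = 1796.6 − 870.3 × 0.5705 = 1300.1 Tg.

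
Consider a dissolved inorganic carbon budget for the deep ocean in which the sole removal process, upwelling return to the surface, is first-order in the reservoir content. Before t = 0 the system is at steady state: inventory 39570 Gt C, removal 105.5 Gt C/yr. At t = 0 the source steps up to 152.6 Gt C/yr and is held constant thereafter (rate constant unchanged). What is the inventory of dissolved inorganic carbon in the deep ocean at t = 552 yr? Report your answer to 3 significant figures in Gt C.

53200 Gt C

Residence time τ = M₀/F₀ = 375.1 yr. The eventual steady state is M_∞ = M₀·(F₁/F₀) = 39570 × 152.6/105.5 = 57236 Gt C.
The anomaly ΔM(t) = M(t) − M_∞ decays as ΔM₀·e^(−t/τ) with ΔM₀ = 39570 − 57236 = −17670 Gt C.
At t = 552 yr, e^(−t/τ) = e^(−1.472) = 0.2295, so ΔM = −4055 Gt C and M = 57236 − 4055 = 53181 Gt C.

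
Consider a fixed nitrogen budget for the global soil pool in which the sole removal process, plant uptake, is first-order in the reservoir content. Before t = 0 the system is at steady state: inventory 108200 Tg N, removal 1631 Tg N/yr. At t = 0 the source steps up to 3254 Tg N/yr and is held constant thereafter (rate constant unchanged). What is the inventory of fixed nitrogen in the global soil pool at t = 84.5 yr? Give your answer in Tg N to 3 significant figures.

186000 Tg N

The sink rate constant is k = F₀/M₀ = 1631/108200 = 0.01507 yr⁻¹.
Solving dM/dt = F₁ − kM with M(0) = M₀ gives M(t) = F₁/k + (M₀ − F₁/k)·e^(−kt).
F₁/k = 3254/0.01507 = 215870 Tg N; kt = 0.01507 × 84.5 = 1.274, e^(−kt) = 0.2798.
M(84.5) = 215870 + (108200 − 215870) × 0.2798 = 215870 − 30120 = 185750 Tg N.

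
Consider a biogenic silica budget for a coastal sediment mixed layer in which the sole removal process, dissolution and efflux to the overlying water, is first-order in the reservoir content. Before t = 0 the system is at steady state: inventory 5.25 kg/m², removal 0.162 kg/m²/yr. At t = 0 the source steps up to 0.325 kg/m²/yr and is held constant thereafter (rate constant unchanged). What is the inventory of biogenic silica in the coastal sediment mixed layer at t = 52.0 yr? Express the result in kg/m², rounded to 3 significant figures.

τ = M₀/F₀ = 5.25/0.162 = 32.41 yr; rate constant k = 1/τ.
New steady state M_∞ = F₁/k = F₁·τ = 0.325 × 32.41 = 10.532 kg/m².
M(t) = M_∞ + (M₀ − M_∞)·e^(−t/τ); t/τ = 52.0/32.41 = 1.605, so e^(−t/τ) = 0.2010.
M(t) = 10.532 − 5.282 × 0.2010 = 9.4708 kg/m².

9.47 kg/m²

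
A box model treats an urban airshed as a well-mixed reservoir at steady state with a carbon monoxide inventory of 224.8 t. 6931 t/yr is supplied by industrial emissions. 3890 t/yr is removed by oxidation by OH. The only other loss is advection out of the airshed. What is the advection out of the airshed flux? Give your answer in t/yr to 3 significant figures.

At steady state ΣF_in = ΣF_out.
ΣF_in = 6931.0 t/yr.
Advection out of the airshed flux = ΣF_in − (3890) = 6931.0 − 3890 = 3041 t/yr.

3040 t/yr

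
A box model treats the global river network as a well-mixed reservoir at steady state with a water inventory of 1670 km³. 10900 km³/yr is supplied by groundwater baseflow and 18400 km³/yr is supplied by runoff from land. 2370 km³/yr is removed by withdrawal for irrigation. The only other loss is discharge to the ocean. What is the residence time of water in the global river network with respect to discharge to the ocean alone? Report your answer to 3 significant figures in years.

0.0620 yr

At steady state ΣF_in = ΣF_out.
ΣF_in = 10900 + 18400 = 29300 km³/yr.
Discharge to the ocean flux = ΣF_in − (2370) = 29300 − 2370 = 26930 km³/yr.
τ = M / F = 1670 / 26930 = 0.06201 yr.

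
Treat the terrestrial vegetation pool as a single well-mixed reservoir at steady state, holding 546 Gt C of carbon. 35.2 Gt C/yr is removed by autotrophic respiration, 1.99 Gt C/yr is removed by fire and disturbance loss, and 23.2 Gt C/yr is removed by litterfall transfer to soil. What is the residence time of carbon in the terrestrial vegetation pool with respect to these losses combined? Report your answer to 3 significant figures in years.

Total removal = 35.20 + 1.990 + 23.20 = 60.390 Gt C/yr.
τ = M / ΣF_out = 546 / 60.390 = 9.041 yr.

9.04 yr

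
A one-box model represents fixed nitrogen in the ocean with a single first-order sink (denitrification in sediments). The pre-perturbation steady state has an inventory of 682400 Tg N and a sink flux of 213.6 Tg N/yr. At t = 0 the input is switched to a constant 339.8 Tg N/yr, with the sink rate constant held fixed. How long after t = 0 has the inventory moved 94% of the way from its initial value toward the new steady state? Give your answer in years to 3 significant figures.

8990 yr

τ = M₀/F₀ = 682400/213.6 = 3195 yr.
The remaining gap fraction is e^(−t/τ); 94% covered ⇒ e^(−t/τ) = 0.0600.
t = −τ ln(0.0600) = 3195 × 2.813 = 8988 yr.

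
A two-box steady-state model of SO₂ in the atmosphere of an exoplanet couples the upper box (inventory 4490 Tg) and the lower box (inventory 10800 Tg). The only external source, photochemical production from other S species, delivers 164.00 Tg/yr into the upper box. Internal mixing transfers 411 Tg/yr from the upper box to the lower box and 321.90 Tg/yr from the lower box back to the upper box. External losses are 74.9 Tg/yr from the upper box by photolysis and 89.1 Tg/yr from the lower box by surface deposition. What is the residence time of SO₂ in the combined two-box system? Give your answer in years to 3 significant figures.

93.2 yr

Treat the two boxes together as one reservoir: the mixing fluxes between them are internal recycling, so τ = ΣM / Σ(external losses).
M_total = 4490 + 10800 = 15290 Tg.
ΣF_external_out = 74.9 + 89.1 = 164.00 Tg/yr.
τ = M_total / ΣF_ext = 15290 / 164.00 = 93.23 yr.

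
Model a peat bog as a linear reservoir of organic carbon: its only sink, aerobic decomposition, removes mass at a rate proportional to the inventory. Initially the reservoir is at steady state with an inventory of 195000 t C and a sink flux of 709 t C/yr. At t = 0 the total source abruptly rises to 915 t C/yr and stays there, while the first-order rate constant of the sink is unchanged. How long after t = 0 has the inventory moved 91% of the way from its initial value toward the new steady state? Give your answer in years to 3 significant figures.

τ = M₀/F₀ = 195000/709 = 275.0 yr.
The remaining gap fraction is e^(−t/τ); 91% covered ⇒ e^(−t/τ) = 0.0900.
t = −τ ln(0.0900) = 275.0 × 2.408 = 662.3 yr.

662 yr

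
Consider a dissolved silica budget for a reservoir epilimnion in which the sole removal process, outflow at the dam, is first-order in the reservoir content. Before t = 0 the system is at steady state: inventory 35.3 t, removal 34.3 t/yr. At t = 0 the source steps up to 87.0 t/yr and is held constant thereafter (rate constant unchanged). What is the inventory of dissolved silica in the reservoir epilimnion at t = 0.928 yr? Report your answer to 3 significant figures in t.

τ = M₀/F₀ = 35.3/34.3 = 1.029 yr; rate constant k = 1/τ.
New steady state M_∞ = F₁/k = F₁·τ = 87.0 × 1.029 = 89.536 t.
M(t) = M_∞ + (M₀ − M_∞)·e^(−t/τ); t/τ = 0.928/1.029 = 0.9017, so e^(−t/τ) = 0.4059.
M(t) = 89.536 − 54.24 × 0.4059 = 67.523 t.

67.5 t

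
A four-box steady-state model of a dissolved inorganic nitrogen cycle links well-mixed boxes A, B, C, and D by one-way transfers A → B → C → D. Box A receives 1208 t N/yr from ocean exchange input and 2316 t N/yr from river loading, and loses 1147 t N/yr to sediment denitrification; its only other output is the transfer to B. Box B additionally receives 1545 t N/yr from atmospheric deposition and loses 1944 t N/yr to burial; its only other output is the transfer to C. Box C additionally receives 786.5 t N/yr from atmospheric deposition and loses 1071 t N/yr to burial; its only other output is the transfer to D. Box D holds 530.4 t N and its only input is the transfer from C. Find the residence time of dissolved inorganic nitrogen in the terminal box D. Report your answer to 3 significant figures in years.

0.313 yr

Box A: F(A→B) = (1208 + 2316) − 1147 = 2377.0 t N/yr.
Box B: F(B→C) = (2377.0 + 1545) − 1944 = 1978.0 t N/yr.
Box C: F(C→D) = (1978.0 + 786.5) − 1071 = 1693.5 t N/yr.
Box D throughput = its input = 1693.5 t N/yr; τ = 530.4 / 1693.5 = 0.3132 yr.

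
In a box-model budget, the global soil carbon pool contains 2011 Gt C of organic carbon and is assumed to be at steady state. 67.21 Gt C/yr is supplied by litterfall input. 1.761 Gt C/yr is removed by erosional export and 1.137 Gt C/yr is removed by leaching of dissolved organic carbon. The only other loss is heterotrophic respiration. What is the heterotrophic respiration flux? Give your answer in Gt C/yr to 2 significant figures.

64 Gt C/yr

At steady state ΣF_in = ΣF_out.
ΣF_in = 67.210 Gt C/yr.
Heterotrophic respiration flux = ΣF_in − (1.761 + 1.137) = 67.210 − 2.898 = 64.31 Gt C/yr.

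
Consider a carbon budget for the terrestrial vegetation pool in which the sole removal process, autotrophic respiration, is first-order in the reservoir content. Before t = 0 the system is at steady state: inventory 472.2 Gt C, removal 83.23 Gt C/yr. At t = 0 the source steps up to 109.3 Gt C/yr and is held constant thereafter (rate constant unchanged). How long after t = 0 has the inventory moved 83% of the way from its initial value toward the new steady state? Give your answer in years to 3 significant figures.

10.1 yr

τ = M₀/F₀ = 472.2/83.23 = 5.673 yr.
The remaining gap fraction is e^(−t/τ); 83% covered ⇒ e^(−t/τ) = 0.170.
t = −τ ln(0.170) = 5.673 × 1.772 = 10.05 yr.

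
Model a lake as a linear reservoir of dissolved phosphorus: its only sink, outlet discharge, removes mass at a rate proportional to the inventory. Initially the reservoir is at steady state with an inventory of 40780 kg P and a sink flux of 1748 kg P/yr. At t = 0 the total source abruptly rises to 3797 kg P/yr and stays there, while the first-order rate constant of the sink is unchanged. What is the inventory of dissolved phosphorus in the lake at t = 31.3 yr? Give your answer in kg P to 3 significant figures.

The sink rate constant is k = F₀/M₀ = 1748/40780 = 0.04286 yr⁻¹.
Solving dM/dt = F₁ − kM with M(0) = M₀ gives M(t) = F₁/k + (M₀ − F₁/k)·e^(−kt).
F₁/k = 3797/0.04286 = 88582 kg P; kt = 0.04286 × 31.3 = 1.342, e^(−kt) = 0.2614.
M(31.3) = 88582 + (40780 − 88582) × 0.2614 = 88582 − 12500 = 76086 kg P.

76100 kg P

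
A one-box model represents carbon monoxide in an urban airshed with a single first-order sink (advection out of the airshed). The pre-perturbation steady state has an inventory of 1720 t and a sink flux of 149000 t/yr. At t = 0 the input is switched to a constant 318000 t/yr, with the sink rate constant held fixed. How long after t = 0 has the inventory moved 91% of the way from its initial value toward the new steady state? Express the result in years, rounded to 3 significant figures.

0.0278 yr

τ = M₀/F₀ = 1720/149000 = 0.01154 yr.
The remaining gap fraction is e^(−t/τ); 91% covered ⇒ e^(−t/τ) = 0.0900.
t = −τ ln(0.0900) = 0.01154 × 2.408 = 0.02780 yr.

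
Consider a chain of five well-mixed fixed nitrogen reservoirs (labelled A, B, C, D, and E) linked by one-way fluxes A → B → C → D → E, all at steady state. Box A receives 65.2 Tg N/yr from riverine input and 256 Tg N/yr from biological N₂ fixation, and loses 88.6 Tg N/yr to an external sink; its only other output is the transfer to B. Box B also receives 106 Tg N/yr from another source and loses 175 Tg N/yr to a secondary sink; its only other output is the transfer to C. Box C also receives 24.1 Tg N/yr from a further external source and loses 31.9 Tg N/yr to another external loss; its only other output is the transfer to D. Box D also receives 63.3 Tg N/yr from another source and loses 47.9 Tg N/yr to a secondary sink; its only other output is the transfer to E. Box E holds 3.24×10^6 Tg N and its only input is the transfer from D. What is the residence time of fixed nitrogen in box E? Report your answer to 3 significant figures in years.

18900 yr

Box A: F(A→B) = (65.2 + 256) − 88.6 = 232.60 Tg N/yr.
Box B: F(B→C) = (232.60 + 106) − 175 = 163.60 Tg N/yr.
Box C: F(C→D) = (163.60 + 24.1) − 31.9 = 155.80 Tg N/yr.
Box D: F(D→E) = (155.80 + 63.3) − 47.9 = 171.20 Tg N/yr.
Box E throughput = its input = 171.20 Tg N/yr; τ = 3.24×10^6 / 171.20 = 18930 yr.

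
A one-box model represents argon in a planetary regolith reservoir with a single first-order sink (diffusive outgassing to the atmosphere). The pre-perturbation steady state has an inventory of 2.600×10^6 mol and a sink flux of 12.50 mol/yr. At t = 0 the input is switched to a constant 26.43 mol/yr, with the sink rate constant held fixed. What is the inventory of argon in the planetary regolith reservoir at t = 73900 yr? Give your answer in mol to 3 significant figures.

Residence time τ = M₀/F₀ = 208000 yr. The eventual steady state is M_∞ = M₀·(F₁/F₀) = 2.600×10^6 × 26.43/12.50 = 5.4974×10^6 mol.
The anomaly ΔM(t) = M(t) − M_∞ decays as ΔM₀·e^(−t/τ) with ΔM₀ = 2.600×10^6 − 5.4974×10^6 = −2.897×10^6 mol.
At t = 73900 yr, e^(−t/τ) = e^(−0.3553) = 0.7010, so ΔM = −2.031×10^6 mol and M = 5.4974×10^6 − 2.031×10^6 = 3.4664×10^6 mol.

3.47×10^6 mol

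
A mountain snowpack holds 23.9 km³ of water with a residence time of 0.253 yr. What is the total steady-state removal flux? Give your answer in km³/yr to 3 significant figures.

94.5 km³/yr

F = M / τ = 23.9 / 0.253 = 94.47 km³/yr.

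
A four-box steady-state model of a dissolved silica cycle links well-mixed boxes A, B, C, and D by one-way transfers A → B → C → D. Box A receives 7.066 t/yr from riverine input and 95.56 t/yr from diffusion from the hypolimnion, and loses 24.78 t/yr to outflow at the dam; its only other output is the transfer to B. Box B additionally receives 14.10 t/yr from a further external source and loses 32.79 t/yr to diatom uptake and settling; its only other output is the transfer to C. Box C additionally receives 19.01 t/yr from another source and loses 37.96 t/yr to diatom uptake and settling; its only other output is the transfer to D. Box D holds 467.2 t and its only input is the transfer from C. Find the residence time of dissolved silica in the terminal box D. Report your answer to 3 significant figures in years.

Box A: F(A→B) = (7.066 + 95.56) − 24.78 = 77.846 t/yr.
Box B: F(B→C) = (77.846 + 14.10) − 32.79 = 59.156 t/yr.
Box C: F(C→D) = (59.156 + 19.01) − 37.96 = 40.206 t/yr.
Box D throughput = its input = 40.206 t/yr; τ = 467.2 / 40.206 = 11.62 yr.

11.6 yr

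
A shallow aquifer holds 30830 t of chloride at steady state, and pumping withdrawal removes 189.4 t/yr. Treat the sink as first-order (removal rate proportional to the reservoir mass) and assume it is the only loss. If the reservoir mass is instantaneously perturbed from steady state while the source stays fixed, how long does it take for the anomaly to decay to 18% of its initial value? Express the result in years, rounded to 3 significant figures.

For a linear reservoir the anomaly decays as exp(−t/τ) with τ = M/F = 30830/189.4 = 162.8 yr.
exp(−t/τ) = 0.18 ⇒ t = −τ ln(0.18) = 162.8 × 1.715 = 279.1 yr.

279 yr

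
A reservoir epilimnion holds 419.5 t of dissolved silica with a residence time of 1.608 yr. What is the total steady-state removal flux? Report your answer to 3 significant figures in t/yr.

F = M / τ = 419.5 / 1.608 = 260.9 t/yr.

261 t/yr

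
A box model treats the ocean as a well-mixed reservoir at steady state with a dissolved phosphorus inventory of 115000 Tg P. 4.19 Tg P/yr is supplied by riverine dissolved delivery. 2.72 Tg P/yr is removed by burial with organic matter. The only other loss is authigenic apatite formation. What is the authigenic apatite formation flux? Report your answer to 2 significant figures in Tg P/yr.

1.5 Tg P/yr

At steady state ΣF_in = ΣF_out.
ΣF_in = 4.1900 Tg P/yr.
Authigenic apatite formation flux = ΣF_in − (2.72) = 4.1900 − 2.720 = 1.470 Tg P/yr.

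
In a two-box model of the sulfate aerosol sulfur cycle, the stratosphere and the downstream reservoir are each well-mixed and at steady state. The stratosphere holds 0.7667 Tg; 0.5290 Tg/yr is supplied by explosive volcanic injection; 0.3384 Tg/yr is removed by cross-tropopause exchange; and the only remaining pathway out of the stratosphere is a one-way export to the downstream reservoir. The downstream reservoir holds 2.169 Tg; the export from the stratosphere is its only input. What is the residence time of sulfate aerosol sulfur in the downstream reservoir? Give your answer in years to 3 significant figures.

11.4 yr

Balance the stratosphere: ΣF_in = 0.52900 Tg/yr.
Export to the downstream reservoir = ΣF_in − (0.3384) = 0.19060 Tg/yr.
At steady state the output of the downstream reservoir equals its input, 0.19060 Tg/yr.
τ = M / F = 2.169 / 0.19060 = 11.38 yr.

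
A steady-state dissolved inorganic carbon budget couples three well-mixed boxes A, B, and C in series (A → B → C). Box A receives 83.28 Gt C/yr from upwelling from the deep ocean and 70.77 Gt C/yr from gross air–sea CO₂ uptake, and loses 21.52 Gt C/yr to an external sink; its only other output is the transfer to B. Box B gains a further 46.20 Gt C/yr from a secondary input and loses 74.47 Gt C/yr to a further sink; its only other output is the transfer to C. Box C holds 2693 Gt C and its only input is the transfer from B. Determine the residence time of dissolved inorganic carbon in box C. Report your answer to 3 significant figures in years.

Box A: F(A→B) = (83.28 + 70.77) − 21.52 = 132.53 Gt C/yr.
Box B: F(B→C) = (132.53 + 46.20) − 74.47 = 104.26 Gt C/yr.
Box C throughput = its input = 104.26 Gt C/yr; τ = 2693 / 104.26 = 25.83 yr.

25.8 yr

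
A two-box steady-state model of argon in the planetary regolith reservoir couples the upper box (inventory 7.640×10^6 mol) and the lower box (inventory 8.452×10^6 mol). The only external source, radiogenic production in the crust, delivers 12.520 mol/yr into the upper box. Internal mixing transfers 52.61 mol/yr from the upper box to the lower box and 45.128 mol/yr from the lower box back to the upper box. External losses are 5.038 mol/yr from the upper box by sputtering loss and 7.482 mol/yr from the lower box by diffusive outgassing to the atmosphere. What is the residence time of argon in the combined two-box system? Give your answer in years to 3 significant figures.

Treat the two boxes together as one reservoir: the mixing fluxes between them are internal recycling, so τ = ΣM / Σ(external losses).
M_total = 7.640×10^6 + 8.452×10^6 = 1.6092×10^7 mol.
ΣF_external_out = 5.038 + 7.482 = 12.520 mol/yr.
τ = M_total / ΣF_ext = 1.6092×10^7 / 12.520 = 1.285×10^6 yr.

1.29×10^6 yr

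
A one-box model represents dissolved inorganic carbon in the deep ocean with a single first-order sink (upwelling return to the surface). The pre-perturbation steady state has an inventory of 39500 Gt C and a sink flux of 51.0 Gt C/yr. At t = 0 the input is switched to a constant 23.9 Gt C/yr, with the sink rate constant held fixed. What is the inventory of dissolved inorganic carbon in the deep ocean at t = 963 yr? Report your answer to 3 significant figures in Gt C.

Residence time τ = M₀/F₀ = 774.5 yr. The eventual steady state is M_∞ = M₀·(F₁/F₀) = 39500 × 23.9/51.0 = 18511 Gt C.
The anomaly ΔM(t) = M(t) − M_∞ decays as ΔM₀·e^(−t/τ) with ΔM₀ = 39500 − 18511 = 20990 Gt C.
At t = 963 yr, e^(−t/τ) = e^(−1.243) = 0.2884, so ΔM = 6054 Gt C and M = 18511 + 6054 = 24564 Gt C.

24600 Gt C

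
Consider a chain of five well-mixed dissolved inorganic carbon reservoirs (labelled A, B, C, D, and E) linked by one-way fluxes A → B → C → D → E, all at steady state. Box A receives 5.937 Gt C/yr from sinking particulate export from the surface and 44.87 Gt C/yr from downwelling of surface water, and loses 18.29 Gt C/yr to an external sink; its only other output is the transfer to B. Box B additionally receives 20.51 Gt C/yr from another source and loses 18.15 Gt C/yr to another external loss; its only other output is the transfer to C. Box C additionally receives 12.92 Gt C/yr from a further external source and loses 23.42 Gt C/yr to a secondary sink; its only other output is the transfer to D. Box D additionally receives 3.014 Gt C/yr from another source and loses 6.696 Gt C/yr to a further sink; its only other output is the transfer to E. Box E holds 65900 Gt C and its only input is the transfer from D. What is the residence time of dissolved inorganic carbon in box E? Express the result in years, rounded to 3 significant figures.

3180 yr

Box A: F(A→B) = (5.937 + 44.87) − 18.29 = 32.517 Gt C/yr.
Box B: F(B→C) = (32.517 + 20.51) − 18.15 = 34.877 Gt C/yr.
Box C: F(C→D) = (34.877 + 12.92) − 23.42 = 24.377 Gt C/yr.
Box D: F(D→E) = (24.377 + 3.014) − 6.696 = 20.695 Gt C/yr.
Box E throughput = its input = 20.695 Gt C/yr; τ = 65900 / 20.695 = 3184 yr.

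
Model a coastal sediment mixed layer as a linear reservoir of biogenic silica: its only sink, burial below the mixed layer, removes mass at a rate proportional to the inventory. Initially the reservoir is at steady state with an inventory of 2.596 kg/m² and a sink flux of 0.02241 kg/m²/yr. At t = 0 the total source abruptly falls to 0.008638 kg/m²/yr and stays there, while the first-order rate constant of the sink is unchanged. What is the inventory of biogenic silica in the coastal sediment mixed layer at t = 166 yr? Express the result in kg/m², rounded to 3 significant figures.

1.38 kg/m²

τ = M₀/F₀ = 2.596/0.02241 = 115.8 yr; rate constant k = 1/τ.
New steady state M_∞ = F₁/k = F₁·τ = 0.008638 × 115.8 = 1.0006 kg/m².
M(t) = M_∞ + (M₀ − M_∞)·e^(−t/τ); t/τ = 166/115.8 = 1.433, so e^(−t/τ) = 0.2386.
M(t) = 1.0006 + 1.595 × 0.2386 = 1.3813 kg/m².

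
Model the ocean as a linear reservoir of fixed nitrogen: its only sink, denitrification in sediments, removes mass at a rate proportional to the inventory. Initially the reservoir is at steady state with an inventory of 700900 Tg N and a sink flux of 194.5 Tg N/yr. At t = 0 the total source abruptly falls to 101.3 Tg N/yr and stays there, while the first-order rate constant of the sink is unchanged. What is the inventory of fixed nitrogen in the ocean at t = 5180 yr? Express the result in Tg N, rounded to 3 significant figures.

The sink rate constant is k = F₀/M₀ = 194.5/700900 = 0.0002775 yr⁻¹.
Solving dM/dt = F₁ − kM with M(0) = M₀ gives M(t) = F₁/k + (M₀ − F₁/k)·e^(−kt).
F₁/k = 101.3/0.0002775 = 365040 Tg N; kt = 0.0002775 × 5180 = 1.437, e^(−kt) = 0.2375.
M(5180) = 365040 + (700900 − 365040) × 0.2375 = 365040 + 79780 = 444820 Tg N.

445000 Tg N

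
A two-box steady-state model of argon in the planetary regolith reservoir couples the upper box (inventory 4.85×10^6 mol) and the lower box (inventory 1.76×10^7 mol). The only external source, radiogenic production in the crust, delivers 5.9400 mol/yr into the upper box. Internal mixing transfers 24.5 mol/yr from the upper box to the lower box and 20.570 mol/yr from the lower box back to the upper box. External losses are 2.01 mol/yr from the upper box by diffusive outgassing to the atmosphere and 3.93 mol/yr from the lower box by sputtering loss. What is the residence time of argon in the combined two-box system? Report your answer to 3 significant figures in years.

3.78×10^6 yr

Residence time in the combined system uses the total inventory and the total *external* removal — internal exchanges between the two boxes cancel.
M_total = 4.85×10^6 + 1.76×10^7 = 2.2450×10^7 mol.
ΣF_external_out = 2.01 + 3.93 = 5.9400 mol/yr.
τ = M_total / ΣF_ext = 2.2450×10^7 / 5.9400 = 3.779×10^6 yr.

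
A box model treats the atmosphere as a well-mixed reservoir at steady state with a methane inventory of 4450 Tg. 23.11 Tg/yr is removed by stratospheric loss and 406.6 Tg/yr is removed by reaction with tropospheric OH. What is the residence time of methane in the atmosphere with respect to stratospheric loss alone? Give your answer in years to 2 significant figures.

Residence time with respect to a single sink: τ = M / F_sink.
τ = 4450 / 23.11 = 192.6 yr.

190 yr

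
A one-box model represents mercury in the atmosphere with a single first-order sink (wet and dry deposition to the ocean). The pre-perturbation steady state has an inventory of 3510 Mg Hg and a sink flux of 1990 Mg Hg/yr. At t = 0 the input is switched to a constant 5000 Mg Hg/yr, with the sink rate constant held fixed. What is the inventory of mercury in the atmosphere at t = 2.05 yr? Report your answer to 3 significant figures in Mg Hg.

The sink rate constant is k = F₀/M₀ = 1990/3510 = 0.5670 yr⁻¹.
Solving dM/dt = F₁ − kM with M(0) = M₀ gives M(t) = F₁/k + (M₀ − F₁/k)·e^(−kt).
F₁/k = 5000/0.5670 = 8819.1 Mg Hg; kt = 0.5670 × 2.05 = 1.162, e^(−kt) = 0.3128.
M(2.05) = 8819.1 + (3510 − 8819.1) × 0.3128 = 8819.1 − 1661 = 7158.5 Mg Hg.

7160 Mg Hg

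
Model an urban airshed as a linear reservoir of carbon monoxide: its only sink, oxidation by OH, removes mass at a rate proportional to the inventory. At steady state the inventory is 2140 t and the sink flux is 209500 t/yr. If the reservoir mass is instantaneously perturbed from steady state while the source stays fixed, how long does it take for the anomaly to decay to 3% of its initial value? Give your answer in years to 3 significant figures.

0.0358 yr

For a linear reservoir the anomaly decays as exp(−t/τ) with τ = M/F = 2140/209500 = 0.01021 yr.
exp(−t/τ) = 0.03 ⇒ t = −τ ln(0.03) = 0.01021 × 3.507 = 0.03582 yr.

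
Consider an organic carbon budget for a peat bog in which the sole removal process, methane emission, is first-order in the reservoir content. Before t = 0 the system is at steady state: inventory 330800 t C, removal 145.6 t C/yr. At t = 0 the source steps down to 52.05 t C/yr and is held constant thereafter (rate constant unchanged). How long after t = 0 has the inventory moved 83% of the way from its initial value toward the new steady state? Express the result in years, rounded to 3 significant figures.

τ = M₀/F₀ = 330800/145.6 = 2272 yr.
The remaining gap fraction is e^(−t/τ); 83% covered ⇒ e^(−t/τ) = 0.170.
t = −τ ln(0.170) = 2272 × 1.772 = 4026 yr.

4030 yr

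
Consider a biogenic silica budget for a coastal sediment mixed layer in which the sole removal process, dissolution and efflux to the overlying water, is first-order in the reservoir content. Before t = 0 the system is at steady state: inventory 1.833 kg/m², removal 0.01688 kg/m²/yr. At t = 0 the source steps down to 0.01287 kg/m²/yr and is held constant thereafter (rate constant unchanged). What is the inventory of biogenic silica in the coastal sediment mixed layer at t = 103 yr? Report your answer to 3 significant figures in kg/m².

1.57 kg/m²

τ = M₀/F₀ = 1.833/0.01688 = 108.6 yr; rate constant k = 1/τ.
New steady state M_∞ = F₁/k = F₁·τ = 0.01287 × 108.6 = 1.3976 kg/m².
M(t) = M_∞ + (M₀ − M_∞)·e^(−t/τ); t/τ = 103/108.6 = 0.9485, so e^(−t/τ) = 0.3873.
M(t) = 1.3976 + 0.4354 × 0.3873 = 1.5662 kg/m².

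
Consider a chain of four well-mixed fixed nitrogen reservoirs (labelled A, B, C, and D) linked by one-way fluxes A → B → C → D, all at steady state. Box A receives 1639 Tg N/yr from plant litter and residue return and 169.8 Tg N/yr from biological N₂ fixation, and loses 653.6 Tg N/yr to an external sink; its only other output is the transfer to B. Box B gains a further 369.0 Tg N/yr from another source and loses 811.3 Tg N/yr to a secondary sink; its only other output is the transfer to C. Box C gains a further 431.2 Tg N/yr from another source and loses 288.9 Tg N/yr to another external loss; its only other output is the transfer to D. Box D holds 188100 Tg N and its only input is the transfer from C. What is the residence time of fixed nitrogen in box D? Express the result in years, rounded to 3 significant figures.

220 yr

Box A: F(A→B) = (1639 + 169.8) − 653.6 = 1155.2 Tg N/yr.
Box B: F(B→C) = (1155.2 + 369.0) − 811.3 = 712.90 Tg N/yr.
Box C: F(C→D) = (712.90 + 431.2) − 288.9 = 855.20 Tg N/yr.
Box D throughput = its input = 855.20 Tg N/yr; τ = 188100 / 855.20 = 219.9 yr.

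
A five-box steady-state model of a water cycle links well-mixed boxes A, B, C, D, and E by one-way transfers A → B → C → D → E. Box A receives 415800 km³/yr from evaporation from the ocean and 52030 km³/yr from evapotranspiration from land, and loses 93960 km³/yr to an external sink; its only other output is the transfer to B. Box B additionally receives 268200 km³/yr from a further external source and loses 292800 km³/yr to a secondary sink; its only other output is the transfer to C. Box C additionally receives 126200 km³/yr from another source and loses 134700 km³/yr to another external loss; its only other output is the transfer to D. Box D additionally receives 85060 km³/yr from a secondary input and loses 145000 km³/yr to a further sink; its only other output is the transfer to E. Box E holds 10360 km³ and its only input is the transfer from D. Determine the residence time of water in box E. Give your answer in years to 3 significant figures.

0.0369 yr

Box A: F(A→B) = (415800 + 52030) − 93960 = 373870 km³/yr.
Box B: F(B→C) = (373870 + 268200) − 292800 = 349270 km³/yr.
Box C: F(C→D) = (349270 + 126200) − 134700 = 340770 km³/yr.
Box D: F(D→E) = (340770 + 85060) − 145000 = 280830 km³/yr.
Box E throughput = its input = 280830 km³/yr; τ = 10360 / 280830 = 0.03689 yr.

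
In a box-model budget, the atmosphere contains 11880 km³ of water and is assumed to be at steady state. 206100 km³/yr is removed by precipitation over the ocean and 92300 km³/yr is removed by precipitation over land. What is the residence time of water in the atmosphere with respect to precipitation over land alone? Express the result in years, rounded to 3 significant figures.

Residence time with respect to a single sink: τ = M / F_sink.
τ = 11880 / 92300 = 0.1287 yr.

0.129 yr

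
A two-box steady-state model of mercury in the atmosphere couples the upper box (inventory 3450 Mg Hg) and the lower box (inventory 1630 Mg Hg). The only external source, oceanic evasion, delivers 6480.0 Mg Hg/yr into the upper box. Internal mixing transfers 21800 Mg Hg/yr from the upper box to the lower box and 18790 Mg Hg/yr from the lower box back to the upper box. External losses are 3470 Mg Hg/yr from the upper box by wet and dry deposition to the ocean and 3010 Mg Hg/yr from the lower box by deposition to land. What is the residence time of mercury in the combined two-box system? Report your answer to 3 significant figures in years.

Treat the two boxes together as one reservoir: the mixing fluxes between them are internal recycling, so τ = ΣM / Σ(external losses).
M_total = 3450 + 1630 = 5080.0 Mg Hg.
ΣF_external_out = 3470 + 3010 = 6480.0 Mg Hg/yr.
τ = M_total / ΣF_ext = 5080.0 / 6480.0 = 0.7840 yr.

0.784 yr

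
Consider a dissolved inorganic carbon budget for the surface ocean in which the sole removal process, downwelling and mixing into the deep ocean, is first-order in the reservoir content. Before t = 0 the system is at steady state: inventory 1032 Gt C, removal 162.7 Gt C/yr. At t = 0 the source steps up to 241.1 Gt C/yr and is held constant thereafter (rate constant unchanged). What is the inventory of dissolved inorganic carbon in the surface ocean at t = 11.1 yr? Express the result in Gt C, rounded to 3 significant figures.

1440 Gt C

The sink rate constant is k = F₀/M₀ = 162.7/1032 = 0.1577 yr⁻¹.
Solving dM/dt = F₁ − kM with M(0) = M₀ gives M(t) = F₁/k + (M₀ − F₁/k)·e^(−kt).
F₁/k = 241.1/0.1577 = 1529.3 Gt C; kt = 0.1577 × 11.1 = 1.750, e^(−kt) = 0.1738.
M(11.1) = 1529.3 + (1032 − 1529.3) × 0.1738 = 1529.3 − 86.42 = 1442.9 Gt C.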